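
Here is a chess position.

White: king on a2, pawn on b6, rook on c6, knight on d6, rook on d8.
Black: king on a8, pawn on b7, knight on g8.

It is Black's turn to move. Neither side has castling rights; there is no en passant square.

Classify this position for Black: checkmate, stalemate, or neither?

checkmate

Black to move; black king on a8.
In check: yes, from the white rook on d8.
King squares — a7: attacked by Pb6; b7: own pawn; b8: attacked by Rd8.
Legal moves for Black: none.
In check with no legal moves → checkmate.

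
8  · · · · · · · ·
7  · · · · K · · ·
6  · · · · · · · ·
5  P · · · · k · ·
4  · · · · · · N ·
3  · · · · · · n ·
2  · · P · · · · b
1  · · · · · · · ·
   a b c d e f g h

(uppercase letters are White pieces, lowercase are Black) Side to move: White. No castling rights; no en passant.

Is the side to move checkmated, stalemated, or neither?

neither

White to move; white king on e7.
In check: no.
Legal moves for White: Kf8, Ke8, Kd8, Kf7, Kd7, Kd6, Nh6+, Nf6, Ne5, Ne3+, Nxh2, Nf2, a6, c3, c4.
White has 15 legal moves and is not in check → neither.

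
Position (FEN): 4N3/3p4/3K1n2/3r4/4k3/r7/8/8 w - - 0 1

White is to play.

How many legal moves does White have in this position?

White to move; king on d6.
In check: yes, from the black rook on d5.
Legal moves: Ke7, Kc7.
Count: 2.

2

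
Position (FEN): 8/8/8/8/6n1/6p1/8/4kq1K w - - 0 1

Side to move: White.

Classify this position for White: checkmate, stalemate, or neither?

checkmate

White to move; white king on h1.
In check: yes, from the black queen on f1.
King squares — g1: attacked by Qf1; g2: attacked by Qf1; h2: attacked by Pg3.
Legal moves for White: none.
In check with no legal moves → checkmate.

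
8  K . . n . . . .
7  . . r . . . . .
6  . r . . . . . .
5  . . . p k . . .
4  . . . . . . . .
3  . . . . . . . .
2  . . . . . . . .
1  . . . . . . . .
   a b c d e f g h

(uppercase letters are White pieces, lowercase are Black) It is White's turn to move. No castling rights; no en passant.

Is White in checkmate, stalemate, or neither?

White to move; white king on a8.
In check: no.
King squares — a7: attacked by Rc7; b7: attacked by Rb6; b8: attacked by Rb6.
Legal moves for White: none.
Not in check and no legal moves → stalemate.

stalemate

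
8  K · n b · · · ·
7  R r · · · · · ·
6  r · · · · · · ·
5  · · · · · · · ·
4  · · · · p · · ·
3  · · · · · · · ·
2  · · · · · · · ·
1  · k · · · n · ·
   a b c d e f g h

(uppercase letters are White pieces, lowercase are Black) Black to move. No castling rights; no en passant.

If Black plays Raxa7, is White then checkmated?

After Raxa7: white king on a8; in check: yes, from the black rook on a7.
King squares — a7: attacked by Rb7; b7: attacked by Ra7; b8: attacked by Rb7.
White has no legal moves → checkmate.

yes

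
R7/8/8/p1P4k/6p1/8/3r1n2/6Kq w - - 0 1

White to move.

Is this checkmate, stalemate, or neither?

White to move; white king on g1.
In check: yes, from the black queen on h1.
King squares — f1: attacked by Qh1; h1: attacked by Nf2; f2: attacked by Rd2; g2: attacked by Qh1; h2: attacked by Qh1.
Legal moves for White: none.
In check with no legal moves → checkmate.

checkmate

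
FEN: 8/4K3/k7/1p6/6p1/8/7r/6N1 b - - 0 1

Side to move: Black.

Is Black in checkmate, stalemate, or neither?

Black to move; black king on a6.
In check: no.
Legal moves for Black include: Kb7, Ka7, Kb6, Ka5, Rh8, Rh7+, Rh6, Rh5, Rh4, Rh3, Rg2, Rf2, Re2+, Rd2, Rc2, Rb2, Ra2, Rh1, ... (list truncated; more exist).
Black has legal moves and is not in check → neither.

neither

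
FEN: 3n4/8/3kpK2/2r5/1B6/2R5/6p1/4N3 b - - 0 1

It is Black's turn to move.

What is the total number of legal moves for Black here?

12

Black to move; king on d6.
In check: no.
Legal moves: Nf7, Nb7, Nc6, Kd7, Kc7, Kc6, Kd5, e5, g1=Q, g1=R, g1=B, g1=N.
Count: 12.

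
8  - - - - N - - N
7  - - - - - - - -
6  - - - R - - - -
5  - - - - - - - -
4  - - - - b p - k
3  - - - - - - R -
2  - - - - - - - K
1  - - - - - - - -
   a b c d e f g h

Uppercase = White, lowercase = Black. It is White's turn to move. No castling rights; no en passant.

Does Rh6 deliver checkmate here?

After Rh6: black king on h4; in check: yes, from the white rook on h6.
King squares — g3: attacked by Kh2; h3: attacked by Kh2; g4: attacked by Rg3; g5: attacked by Rg3; h5: attacked by Rh6.
Black has no legal moves → checkmate.

yes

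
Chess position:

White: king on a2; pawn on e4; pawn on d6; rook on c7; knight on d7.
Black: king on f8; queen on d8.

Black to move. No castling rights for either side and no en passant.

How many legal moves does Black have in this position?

5

Black to move; king on f8.
In check: yes, from the white knight on d7.
Legal moves: Kg8, Ke8, Kg7, Kf7, Qxd7.
Count: 5.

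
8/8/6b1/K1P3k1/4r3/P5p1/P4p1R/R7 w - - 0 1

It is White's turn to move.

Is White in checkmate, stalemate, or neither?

neither

White to move; white king on a5.
In check: no.
Legal moves for White include: Kb6, Ka6, Kb5, Rh8, Rh7, Rh6, Rh5+, Rh4, Rh3, Rg2, Rxf2, Rhh1, Rah1, Rg1, Rf1, Re1, Rd1, Rc1, ... (list truncated; more exist).
White has legal moves and is not in check → neither.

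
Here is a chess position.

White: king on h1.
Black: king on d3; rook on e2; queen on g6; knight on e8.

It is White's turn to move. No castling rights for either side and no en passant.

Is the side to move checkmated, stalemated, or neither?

stalemate

White to move; white king on h1.
In check: no.
King squares — g1: attacked by Qg6; g2: attacked by Re2; h2: attacked by Re2.
Legal moves for White: none.
Not in check and no legal moves → stalemate.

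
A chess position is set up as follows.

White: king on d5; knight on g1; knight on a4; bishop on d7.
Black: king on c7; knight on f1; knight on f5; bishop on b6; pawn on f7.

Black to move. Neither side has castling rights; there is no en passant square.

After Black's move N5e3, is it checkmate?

no

After N5e3: white king on d5; in check: yes, from the black knight on e3.
White has 2 legal replies: Ke5, Ke4.
In check but a legal move exists → not checkmate.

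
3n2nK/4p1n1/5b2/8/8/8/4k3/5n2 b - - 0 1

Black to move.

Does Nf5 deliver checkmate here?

After Nf5: white king on h8; in check: yes, from the black bishop on f6.
White has 2 legal replies: Kxg8, Kh7.
In check but a legal move exists → not checkmate.

no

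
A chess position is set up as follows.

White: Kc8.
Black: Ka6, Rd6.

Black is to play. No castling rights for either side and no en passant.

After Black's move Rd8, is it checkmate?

After Rd8: white king on c8; in check: yes, from the black rook on d8.
White has 2 legal replies: Kxd8, Kc7.
In check but a legal move exists → not checkmate.

no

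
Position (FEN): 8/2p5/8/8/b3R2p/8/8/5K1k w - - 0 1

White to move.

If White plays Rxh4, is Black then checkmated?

yes

After Rxh4: black king on h1; in check: yes, from the white rook on h4.
King squares — g1: attacked by Kf1; g2: attacked by Kf1; h2: attacked by Rh4.
Black has no legal moves → checkmate.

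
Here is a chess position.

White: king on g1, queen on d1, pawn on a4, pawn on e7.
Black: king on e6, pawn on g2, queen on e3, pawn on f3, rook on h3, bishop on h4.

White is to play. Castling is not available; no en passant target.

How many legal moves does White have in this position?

White to move; king on g1.
In check: yes, from the black queen on e3.
Legal moves: none.
Count: 0.

0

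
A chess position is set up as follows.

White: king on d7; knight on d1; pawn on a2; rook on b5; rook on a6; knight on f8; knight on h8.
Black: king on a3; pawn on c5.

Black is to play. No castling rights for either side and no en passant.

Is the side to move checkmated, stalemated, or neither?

Black to move; black king on a3.
In check: yes, from the white rook on a6.
King squares — a2: attacked by Ra6; b2: attacked by Nd1; b3: attacked by Pa2; a4: attacked by Ra6; b4: attacked by Rb5.
Legal moves for Black: none.
In check with no legal moves → checkmate.

checkmate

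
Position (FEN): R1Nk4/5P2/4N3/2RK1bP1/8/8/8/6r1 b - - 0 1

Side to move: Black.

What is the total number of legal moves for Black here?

2

Black to move; king on d8.
In check: yes, from the white knight on e6.
Legal moves: Kd7, Bxe6+.
Count: 2.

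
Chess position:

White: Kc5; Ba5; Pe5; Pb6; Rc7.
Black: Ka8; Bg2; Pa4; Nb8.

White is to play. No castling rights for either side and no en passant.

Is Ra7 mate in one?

yes

After Ra7: black king on a8; in check: yes, from the white rook on a7.
King squares — a7: attacked by Pb6; b7: attacked by Ra7; b8: own knight.
Black has no legal moves → checkmate.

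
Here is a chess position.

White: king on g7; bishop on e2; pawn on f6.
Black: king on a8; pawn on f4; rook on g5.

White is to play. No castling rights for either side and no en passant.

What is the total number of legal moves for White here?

White to move; king on g7.
In check: yes, from the black rook on g5.
Legal moves: Kh8, Kf8, Kh7, Kf7, Kh6.
Count: 5.

5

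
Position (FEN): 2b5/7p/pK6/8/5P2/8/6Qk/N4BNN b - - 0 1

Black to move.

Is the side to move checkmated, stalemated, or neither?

checkmate

Black to move; black king on h2.
In check: yes, from the white queen on g2.
King squares — g1: attacked by Qg2; h1: attacked by Qg2; g2: attacked by Bf1; g3: attacked by Nh1; h3: attacked by Ng1.
Legal moves for Black: none.
In check with no legal moves → checkmate.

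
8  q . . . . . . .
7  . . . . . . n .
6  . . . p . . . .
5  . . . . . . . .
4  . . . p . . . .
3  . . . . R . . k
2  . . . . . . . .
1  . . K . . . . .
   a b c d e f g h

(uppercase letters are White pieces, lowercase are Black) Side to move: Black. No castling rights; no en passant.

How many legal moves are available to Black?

6

Black to move; king on h3.
In check: yes, from the white rook on e3.
Legal moves: Kh4, Kg4, Kh2, Kg2, Qf3, dxe3.
Count: 6.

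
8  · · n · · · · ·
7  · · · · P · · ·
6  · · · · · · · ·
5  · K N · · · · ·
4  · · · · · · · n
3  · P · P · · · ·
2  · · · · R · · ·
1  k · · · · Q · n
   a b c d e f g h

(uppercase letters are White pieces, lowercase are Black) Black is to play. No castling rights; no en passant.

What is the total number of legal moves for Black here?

Black to move; king on a1.
In check: yes, from the white queen on f1.
Legal moves: none.
Count: 0.

0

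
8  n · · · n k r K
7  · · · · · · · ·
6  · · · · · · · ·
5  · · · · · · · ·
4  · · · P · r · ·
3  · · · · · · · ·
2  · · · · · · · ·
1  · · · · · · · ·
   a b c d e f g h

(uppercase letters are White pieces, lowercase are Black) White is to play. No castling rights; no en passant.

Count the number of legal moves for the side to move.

White to move; king on h8.
In check: yes, from the black rook on g8.
Legal moves: Kh7.
Count: 1.

1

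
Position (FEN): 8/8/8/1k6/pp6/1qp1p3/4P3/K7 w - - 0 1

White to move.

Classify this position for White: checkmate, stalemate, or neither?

stalemate

White to move; white king on a1.
In check: no.
King squares — b1: attacked by Qb3; a2: attacked by Qb3; b2: attacked by Qb3.
Legal moves for White: none.
Not in check and no legal moves → stalemate.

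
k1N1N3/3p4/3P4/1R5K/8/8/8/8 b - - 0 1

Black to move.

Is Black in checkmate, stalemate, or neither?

stalemate

Black to move; black king on a8.
In check: no.
King squares — a7: attacked by Nc8; b7: attacked by Rb5; b8: attacked by Rb5.
Legal moves for Black: none.
Not in check and no legal moves → stalemate.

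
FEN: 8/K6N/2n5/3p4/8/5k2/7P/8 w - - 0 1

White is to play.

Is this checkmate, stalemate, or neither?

neither

White to move; white king on a7.
In check: yes, from the black knight on c6.
King squares — a6: available; b6: available; b7: available; a8: available; b8: attacked by Nc6.
Legal moves for White: Ka8, Kb7, Kb6, Ka6.
White is in check but has 4 legal moves → neither.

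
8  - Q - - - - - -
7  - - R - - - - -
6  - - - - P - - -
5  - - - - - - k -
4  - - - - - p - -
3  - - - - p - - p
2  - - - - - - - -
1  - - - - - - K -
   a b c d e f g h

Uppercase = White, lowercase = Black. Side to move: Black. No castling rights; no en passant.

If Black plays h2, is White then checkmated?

After h2: white king on g1; in check: yes, from the black pawn on h2.
White has 4 legal replies: Kxh2, Kg2, Kh1, Kf1.
In check but a legal move exists → not checkmate.

no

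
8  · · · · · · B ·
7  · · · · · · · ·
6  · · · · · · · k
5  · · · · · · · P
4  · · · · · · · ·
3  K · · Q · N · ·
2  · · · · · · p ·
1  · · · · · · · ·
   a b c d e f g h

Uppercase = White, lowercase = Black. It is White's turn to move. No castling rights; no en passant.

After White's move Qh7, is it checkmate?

yes

After Qh7: black king on h6; in check: yes, from the white queen on h7.
King squares — g5: attacked by Nf3; h5: attacked by Qh7; g6: attacked by Ph5; g7: attacked by Qh7; h7: attacked by Bg8.
Black has no legal moves → checkmate.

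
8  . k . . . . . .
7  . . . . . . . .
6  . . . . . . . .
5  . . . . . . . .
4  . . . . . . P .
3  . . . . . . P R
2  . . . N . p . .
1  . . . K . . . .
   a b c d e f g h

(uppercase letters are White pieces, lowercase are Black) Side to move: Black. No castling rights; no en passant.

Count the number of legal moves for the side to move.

9

Black to move; king on b8.
In check: no.
Legal moves: Kc8, Ka8, Kc7, Kb7, Ka7, f1=Q+, f1=R+, f1=B, f1=N.
Count: 9.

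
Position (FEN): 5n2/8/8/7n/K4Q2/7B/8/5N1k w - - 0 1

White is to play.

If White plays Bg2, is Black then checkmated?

After Bg2: black king on h1; in check: yes, from the white bishop on g2.
Black has 2 legal replies: Kxg2, Kg1.
In check but a legal move exists → not checkmate.

no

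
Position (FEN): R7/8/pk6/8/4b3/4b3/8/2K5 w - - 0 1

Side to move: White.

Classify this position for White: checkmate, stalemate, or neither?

neither

White to move; white king on c1.
In check: yes, from the black bishop on e3.
King squares — b1: attacked by Be4; d1: available; b2: available; c2: attacked by Be4; d2: attacked by Be3.
Legal moves for White: Kb2, Kd1.
White is in check but has 2 legal moves → neither.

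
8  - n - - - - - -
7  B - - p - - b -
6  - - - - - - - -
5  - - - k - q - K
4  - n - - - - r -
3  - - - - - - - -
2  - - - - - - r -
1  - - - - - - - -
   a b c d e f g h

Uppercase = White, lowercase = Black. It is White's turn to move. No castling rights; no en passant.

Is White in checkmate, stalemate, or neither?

checkmate

White to move; white king on h5.
In check: yes, from the black queen on f5.
King squares — g4: attacked by Rg2; h4: attacked by Rg4; g5: attacked by Rg4; g6: attacked by Rg4; h6: attacked by Bg7.
Legal moves for White: none.
In check with no legal moves → checkmate.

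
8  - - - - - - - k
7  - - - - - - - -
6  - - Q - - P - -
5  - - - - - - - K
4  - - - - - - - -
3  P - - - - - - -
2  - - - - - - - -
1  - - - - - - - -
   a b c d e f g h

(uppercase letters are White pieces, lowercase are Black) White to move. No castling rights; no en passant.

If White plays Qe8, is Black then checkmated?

After Qe8: black king on h8; in check: yes, from the white queen on e8.
Black has 1 legal reply: Kh7.
In check but a legal move exists → not checkmate.

no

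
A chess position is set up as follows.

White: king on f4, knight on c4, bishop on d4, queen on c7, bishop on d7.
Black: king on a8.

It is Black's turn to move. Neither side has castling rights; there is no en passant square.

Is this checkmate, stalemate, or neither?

Black to move; black king on a8.
In check: no.
King squares — a7: attacked by Bd4; b7: attacked by Qc7; b8: attacked by Qc7.
Legal moves for Black: none.
Not in check and no legal moves → stalemate.

stalemate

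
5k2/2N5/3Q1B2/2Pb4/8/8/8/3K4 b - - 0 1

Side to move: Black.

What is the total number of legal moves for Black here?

2

Black to move; king on f8.
In check: yes, from the white queen on d6.
Legal moves: Kg8, Kf7.
Count: 2.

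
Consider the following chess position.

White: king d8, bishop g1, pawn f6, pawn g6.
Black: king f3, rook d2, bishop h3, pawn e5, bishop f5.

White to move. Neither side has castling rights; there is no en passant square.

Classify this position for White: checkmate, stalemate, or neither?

White to move; white king on d8.
In check: yes, from the black rook on d2.
King squares — c7: available; d7: attacked by Rd2; e7: available; c8: attacked by Bf5; e8: available.
Legal moves for White: Ke8, Ke7, Kc7, Bd4.
White is in check but has 4 legal moves → neither.

neither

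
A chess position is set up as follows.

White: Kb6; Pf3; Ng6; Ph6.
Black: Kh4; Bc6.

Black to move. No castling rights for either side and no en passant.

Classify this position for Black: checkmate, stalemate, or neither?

Black to move; black king on h4.
In check: yes, from the white knight on g6.
Legal moves for Black: Kh5, Kg5, Kh3, Kg3.
Black is in check but has 4 legal moves → neither.

neither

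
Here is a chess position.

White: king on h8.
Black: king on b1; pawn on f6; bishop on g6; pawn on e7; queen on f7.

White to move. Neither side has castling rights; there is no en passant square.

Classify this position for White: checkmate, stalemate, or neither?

stalemate

White to move; white king on h8.
In check: no.
King squares — g7: attacked by Qf7; h7: attacked by Bg6; g8: attacked by Qf7.
Legal moves for White: none.
Not in check and no legal moves → stalemate.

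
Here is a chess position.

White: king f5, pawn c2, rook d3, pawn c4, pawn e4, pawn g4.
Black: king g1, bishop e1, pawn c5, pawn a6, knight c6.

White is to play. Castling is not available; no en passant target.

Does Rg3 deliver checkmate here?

no

After Rg3: black king on g1; in check: yes, from the white rook on g3.
Black has 5 legal replies: Kh2, Kf2, Kh1, Kf1, Bxg3.
In check but a legal move exists → not checkmate.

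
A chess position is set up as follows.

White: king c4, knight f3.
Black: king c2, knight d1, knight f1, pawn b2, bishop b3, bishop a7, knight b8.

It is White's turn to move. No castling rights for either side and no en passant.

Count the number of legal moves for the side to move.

2

White to move; king on c4.
In check: yes, from the black bishop on b3.
Legal moves: Kb5, Kb4.
Count: 2.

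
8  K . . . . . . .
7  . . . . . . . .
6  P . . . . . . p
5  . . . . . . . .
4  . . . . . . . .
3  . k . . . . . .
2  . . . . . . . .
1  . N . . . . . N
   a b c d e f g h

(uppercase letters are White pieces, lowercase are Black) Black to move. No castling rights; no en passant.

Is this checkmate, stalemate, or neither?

Black to move; black king on b3.
In check: no.
Legal moves for Black: Kc4, Kb4, Ka4, Kc2, Kb2, Ka2, h5.
Black has 7 legal moves and is not in check → neither.

neither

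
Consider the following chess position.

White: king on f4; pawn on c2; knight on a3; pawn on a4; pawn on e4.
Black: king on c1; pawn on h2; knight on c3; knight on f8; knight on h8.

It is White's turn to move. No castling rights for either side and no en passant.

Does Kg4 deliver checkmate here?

After Kg4: black king on c1; in check: no.
Black is not in check, so this cannot be checkmate.

no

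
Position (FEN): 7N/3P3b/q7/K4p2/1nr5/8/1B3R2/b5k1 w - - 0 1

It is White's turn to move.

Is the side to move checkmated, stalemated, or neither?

White to move; white king on a5.
In check: yes, from the black queen on a6.
King squares — a4: attacked by Qa6; b4: attacked by Rc4; b5: attacked by Qa6; a6: attacked by Nb4; b6: attacked by Qa6.
Legal moves for White: none.
In check with no legal moves → checkmate.

checkmate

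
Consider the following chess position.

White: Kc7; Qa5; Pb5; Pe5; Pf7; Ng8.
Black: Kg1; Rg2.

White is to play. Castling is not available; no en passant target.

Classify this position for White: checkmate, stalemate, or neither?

neither

White to move; white king on c7.
In check: no.
Legal moves for White include: Ne7, Nh6, Nf6, Kd8, Kc8, Kb8, Kd7, Kb7, Kd6, Kc6, Kb6, Qa8, Qa7+, Qb6+, Qa6, Qb4, Qa4, Qc3, ... (list truncated; more exist).
White has legal moves and is not in check → neither.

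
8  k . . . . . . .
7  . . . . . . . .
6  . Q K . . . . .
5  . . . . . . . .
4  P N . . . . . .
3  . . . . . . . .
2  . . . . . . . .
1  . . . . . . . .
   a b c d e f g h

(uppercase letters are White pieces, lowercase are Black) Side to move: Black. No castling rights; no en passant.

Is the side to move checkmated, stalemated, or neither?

stalemate

Black to move; black king on a8.
In check: no.
King squares — a7: attacked by Qb6; b7: attacked by Qb6; b8: attacked by Qb6.
Legal moves for Black: none.
Not in check and no legal moves → stalemate.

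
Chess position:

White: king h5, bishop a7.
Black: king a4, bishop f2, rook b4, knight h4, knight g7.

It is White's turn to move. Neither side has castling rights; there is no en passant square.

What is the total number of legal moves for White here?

White to move; king on h5.
In check: yes, from the black knight on g7.
Legal moves: Kh6, Kg5.
Count: 2.

2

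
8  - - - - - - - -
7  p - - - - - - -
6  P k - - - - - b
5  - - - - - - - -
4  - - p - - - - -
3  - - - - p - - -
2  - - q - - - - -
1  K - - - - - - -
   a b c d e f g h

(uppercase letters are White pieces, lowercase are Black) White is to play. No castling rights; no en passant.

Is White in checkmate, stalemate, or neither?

stalemate

White to move; white king on a1.
In check: no.
King squares — b1: attacked by Qc2; a2: attacked by Qc2; b2: attacked by Qc2.
Legal moves for White: none.
Not in check and no legal moves → stalemate.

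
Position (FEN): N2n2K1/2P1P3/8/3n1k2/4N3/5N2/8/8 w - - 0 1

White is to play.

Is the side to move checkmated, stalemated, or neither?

White to move; white king on g8.
In check: no.
Legal moves for White include: Kh8, Kf8, Kh7, Kg7, Nb6, Nf6, Nd6+, Neg5, Nc5, Ng3+, Nc3, Nf2, Ned2, Nfg5, Ne5, Nh4+, Nd4+, Nh2, ... (list truncated; more exist).
White has legal moves and is not in check → neither.

neither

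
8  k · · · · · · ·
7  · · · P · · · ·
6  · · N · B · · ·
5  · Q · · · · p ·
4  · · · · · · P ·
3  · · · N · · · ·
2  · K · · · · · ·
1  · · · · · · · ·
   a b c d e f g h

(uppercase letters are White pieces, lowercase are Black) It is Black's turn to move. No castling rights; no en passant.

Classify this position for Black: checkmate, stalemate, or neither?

stalemate

Black to move; black king on a8.
In check: no.
King squares — a7: attacked by Nc6; b7: attacked by Qb5; b8: attacked by Qb5.
Legal moves for Black: none.
Not in check and no legal moves → stalemate.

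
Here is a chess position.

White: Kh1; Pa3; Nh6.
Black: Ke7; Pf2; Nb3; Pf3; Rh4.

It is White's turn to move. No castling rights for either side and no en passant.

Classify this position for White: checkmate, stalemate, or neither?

White to move; white king on h1.
In check: yes, from the black rook on h4.
King squares — g1: attacked by Pf2; g2: attacked by Pf3; h2: attacked by Rh4.
Legal moves for White: none.
In check with no legal moves → checkmate.

checkmate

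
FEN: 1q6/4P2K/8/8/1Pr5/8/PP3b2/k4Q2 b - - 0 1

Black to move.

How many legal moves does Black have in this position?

Black to move; king on a1.
In check: yes, from the white queen on f1.
Legal moves: Kxb2, Kxa2, Rc1, Be1.
Count: 4.

4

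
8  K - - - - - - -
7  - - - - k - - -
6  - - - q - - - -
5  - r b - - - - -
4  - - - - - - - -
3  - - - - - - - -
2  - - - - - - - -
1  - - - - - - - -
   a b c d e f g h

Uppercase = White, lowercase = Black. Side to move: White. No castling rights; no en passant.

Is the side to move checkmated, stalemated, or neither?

White to move; white king on a8.
In check: no.
King squares — a7: attacked by Bc5; b7: attacked by Rb5; b8: attacked by Rb5.
Legal moves for White: none.
Not in check and no legal moves → stalemate.

stalemate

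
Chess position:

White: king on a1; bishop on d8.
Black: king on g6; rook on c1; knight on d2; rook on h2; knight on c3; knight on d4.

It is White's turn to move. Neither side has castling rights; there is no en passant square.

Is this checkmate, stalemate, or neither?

neither

White to move; white king on a1.
In check: yes, from the black rook on c1.
Legal moves for White: Kb2.
White is in check but has 1 legal move → neither.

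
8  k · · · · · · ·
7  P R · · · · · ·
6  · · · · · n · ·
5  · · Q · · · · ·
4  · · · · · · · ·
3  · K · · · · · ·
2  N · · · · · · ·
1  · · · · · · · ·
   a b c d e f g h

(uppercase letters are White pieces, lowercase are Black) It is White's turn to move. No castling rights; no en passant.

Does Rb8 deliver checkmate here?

After Rb8: black king on a8; in check: yes, from the white rook on b8.
King squares — a7: attacked by Qc5; b7: attacked by Rb8; b8: attacked by Pa7.
Black has no legal moves → checkmate.

yes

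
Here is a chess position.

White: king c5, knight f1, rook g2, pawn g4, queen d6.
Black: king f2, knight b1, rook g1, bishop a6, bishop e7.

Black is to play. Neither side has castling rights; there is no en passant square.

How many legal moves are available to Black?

Black to move; king on f2.
In check: yes, from the white rook on g2.
Legal moves: Kf3, Kxg2, Kxf1, Ke1, Rxg2.
Count: 5.

5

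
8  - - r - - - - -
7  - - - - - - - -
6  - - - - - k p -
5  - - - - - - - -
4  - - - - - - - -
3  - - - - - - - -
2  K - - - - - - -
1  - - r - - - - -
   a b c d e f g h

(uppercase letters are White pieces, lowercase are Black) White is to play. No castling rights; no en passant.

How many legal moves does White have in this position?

White to move; king on a2.
In check: no.
Legal moves: Kb3, Ka3, Kb2.
Count: 3.

3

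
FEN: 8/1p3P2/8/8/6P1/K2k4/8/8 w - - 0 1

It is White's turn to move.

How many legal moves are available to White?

White to move; king on a3.
In check: no.
Legal moves: Kb4, Ka4, Kb3, Kb2, Ka2, f8=Q, f8=R, f8=B, f8=N, g5.
Count: 10.

10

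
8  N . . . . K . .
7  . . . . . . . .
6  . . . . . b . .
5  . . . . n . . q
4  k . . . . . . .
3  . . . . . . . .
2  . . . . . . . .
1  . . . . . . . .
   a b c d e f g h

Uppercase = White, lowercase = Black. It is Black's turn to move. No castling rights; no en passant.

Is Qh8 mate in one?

yes

After Qh8: white king on f8; in check: yes, from the black queen on h8.
King squares — e7: attacked by Bf6; f7: attacked by Ne5; g7: attacked by Bf6; e8: attacked by Qh8; g8: attacked by Qh8.
White has no legal moves → checkmate.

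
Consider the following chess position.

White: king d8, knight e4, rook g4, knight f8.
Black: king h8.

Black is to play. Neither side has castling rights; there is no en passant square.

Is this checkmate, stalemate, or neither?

Black to move; black king on h8.
In check: no.
King squares — g7: attacked by Rg4; h7: attacked by Nf8; g8: attacked by Rg4.
Legal moves for Black: none.
Not in check and no legal moves → stalemate.

stalemate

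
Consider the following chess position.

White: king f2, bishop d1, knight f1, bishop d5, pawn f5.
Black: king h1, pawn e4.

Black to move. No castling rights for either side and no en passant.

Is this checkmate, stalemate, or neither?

stalemate

Black to move; black king on h1.
In check: no.
King squares — g1: attacked by Kf2; g2: attacked by Kf2; h2: attacked by Nf1.
Legal moves for Black: none.
Not in check and no legal moves → stalemate.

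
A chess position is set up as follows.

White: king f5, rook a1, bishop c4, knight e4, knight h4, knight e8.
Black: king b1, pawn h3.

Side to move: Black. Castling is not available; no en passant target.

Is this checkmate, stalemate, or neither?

Black to move; black king on b1.
In check: yes, from the white rook on a1.
King squares — a1: available; c1: attacked by Ra1; a2: attacked by Ra1; b2: available; c2: available.
Legal moves for Black: Kc2, Kb2, Kxa1.
Black is in check but has 3 legal moves → neither.

neither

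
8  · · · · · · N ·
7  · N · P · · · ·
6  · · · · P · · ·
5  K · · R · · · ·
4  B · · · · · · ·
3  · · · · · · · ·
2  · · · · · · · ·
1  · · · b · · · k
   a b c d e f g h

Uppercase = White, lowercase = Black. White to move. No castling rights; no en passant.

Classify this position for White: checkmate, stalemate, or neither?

White to move; white king on a5.
In check: no.
Legal moves for White include: Ne7, Nh6, Nf6, Nd8, Nd6, Nc5, Rd6, Rh5+, Rg5, Rf5, Re5, Rc5, Rb5, Rd4, Rd3, Rd2, Rxd1+, Kb6, ... (list truncated; more exist).
White has legal moves and is not in check → neither.

neither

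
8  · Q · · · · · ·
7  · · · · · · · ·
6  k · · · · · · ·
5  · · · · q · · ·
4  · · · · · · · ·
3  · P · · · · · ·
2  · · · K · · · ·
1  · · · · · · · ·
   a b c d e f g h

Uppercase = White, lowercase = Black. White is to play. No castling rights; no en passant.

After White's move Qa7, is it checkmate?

no

After Qa7: black king on a6; in check: yes, from the white queen on a7.
Black has 2 legal replies: Kxa7, Kb5.
In check but a legal move exists → not checkmate.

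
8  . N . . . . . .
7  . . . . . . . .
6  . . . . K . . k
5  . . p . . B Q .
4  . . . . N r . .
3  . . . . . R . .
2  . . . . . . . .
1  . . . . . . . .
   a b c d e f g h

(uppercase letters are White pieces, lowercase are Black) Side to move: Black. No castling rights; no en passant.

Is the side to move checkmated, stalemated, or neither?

checkmate

Black to move; black king on h6.
In check: yes, from the white queen on g5.
King squares — g5: attacked by Ne4; h5: attacked by Qg5; g6: attacked by Bf5; g7: attacked by Qg5; h7: attacked by Bf5.
Legal moves for Black: none.
In check with no legal moves → checkmate.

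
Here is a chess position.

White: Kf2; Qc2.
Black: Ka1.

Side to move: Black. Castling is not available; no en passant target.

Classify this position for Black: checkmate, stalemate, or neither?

stalemate

Black to move; black king on a1.
In check: no.
King squares — b1: attacked by Qc2; a2: attacked by Qc2; b2: attacked by Qc2.
Legal moves for Black: none.
Not in check and no legal moves → stalemate.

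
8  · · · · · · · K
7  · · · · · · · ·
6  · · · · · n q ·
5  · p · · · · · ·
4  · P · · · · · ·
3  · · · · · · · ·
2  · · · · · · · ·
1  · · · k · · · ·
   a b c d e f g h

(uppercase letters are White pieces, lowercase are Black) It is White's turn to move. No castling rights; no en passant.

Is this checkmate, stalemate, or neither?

White to move; white king on h8.
In check: no.
King squares — g7: attacked by Qg6; h7: attacked by Nf6; g8: attacked by Nf6.
Legal moves for White: none.
Not in check and no legal moves → stalemate.

stalemate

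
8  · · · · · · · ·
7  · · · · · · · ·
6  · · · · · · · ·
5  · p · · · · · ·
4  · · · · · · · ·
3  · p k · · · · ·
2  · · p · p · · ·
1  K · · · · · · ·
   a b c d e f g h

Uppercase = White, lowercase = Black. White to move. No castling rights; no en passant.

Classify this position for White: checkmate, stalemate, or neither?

stalemate

White to move; white king on a1.
In check: no.
King squares — b1: attacked by Pc2; a2: attacked by Pb3; b2: attacked by Kc3.
Legal moves for White: none.
Not in check and no legal moves → stalemate.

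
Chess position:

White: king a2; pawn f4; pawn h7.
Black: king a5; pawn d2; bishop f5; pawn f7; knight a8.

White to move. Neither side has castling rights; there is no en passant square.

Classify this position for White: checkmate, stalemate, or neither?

White to move; white king on a2.
In check: no.
Legal moves for White: Kb3, Ka3, Kb2, Ka1, h8=Q, h8=R, h8=B, h8=N.
White has 8 legal moves and is not in check → neither.

neither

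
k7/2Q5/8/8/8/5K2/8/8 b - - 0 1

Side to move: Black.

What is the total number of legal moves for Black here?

Black to move; king on a8.
In check: no.
Legal moves: none.
Count: 0.

0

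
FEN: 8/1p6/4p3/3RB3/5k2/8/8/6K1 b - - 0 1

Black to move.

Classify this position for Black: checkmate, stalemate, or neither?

Black to move; black king on f4.
In check: yes, from the white bishop on e5.
King squares — e3: available; f3: available; g3: attacked by Be5; e4: available; g4: available; e5: attacked by Rd5; f5: available; g5: available.
Legal moves for Black: Kg5, Kf5, Kg4, Ke4, Kf3, Ke3.
Black is in check but has 6 legal moves → neither.

neither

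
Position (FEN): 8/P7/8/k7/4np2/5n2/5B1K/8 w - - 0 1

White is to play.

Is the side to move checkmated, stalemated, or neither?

White to move; white king on h2.
In check: yes, from the black knight on f3.
King squares — g1: attacked by Nf3; h1: available; g2: available; g3: attacked by Ne4; h3: available.
Legal moves for White: Kh3, Kg2, Kh1.
White is in check but has 3 legal moves → neither.

neither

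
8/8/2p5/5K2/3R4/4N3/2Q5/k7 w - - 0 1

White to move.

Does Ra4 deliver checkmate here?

After Ra4: black king on a1; in check: yes, from the white rook on a4.
King squares — b1: attacked by Qc2; a2: attacked by Qc2; b2: attacked by Qc2.
Black has no legal moves → checkmate.

yes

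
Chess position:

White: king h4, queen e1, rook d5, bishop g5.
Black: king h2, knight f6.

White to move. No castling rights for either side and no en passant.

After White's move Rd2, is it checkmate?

yes

After Rd2: black king on h2; in check: yes, from the white rook on d2.
King squares — g1: attacked by Qe1; h1: attacked by Qe1; g2: attacked by Rd2; g3: attacked by Qe1; h3: attacked by Kh4.
Black has no legal moves → checkmate.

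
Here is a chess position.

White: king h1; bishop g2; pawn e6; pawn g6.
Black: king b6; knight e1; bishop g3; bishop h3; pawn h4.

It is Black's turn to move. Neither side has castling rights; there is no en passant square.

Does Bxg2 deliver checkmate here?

no

After Bxg2: white king on h1; in check: yes, from the black bishop on g2.
White has 1 legal reply: Kg1.
In check but a legal move exists → not checkmate.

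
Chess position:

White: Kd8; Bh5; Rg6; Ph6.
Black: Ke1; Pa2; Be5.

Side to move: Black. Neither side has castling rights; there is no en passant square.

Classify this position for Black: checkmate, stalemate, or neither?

neither

Black to move; black king on e1.
In check: no.
Legal moves for Black include: Bh8, Bb8, Bg7, Bc7+, Bf6+, Bd6, Bf4, Bd4, Bg3, Bc3, Bh2, Bb2, Ba1, Kf2, Kd2, Kf1, a1=Q, a1=R, ... (list truncated; more exist).
Black has legal moves and is not in check → neither.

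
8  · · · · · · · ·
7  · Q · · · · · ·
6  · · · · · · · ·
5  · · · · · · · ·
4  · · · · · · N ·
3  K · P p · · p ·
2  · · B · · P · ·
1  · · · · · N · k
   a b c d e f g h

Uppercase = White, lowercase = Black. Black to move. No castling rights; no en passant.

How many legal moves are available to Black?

2

Black to move; king on h1.
In check: yes, from the white queen on b7.
Legal moves: Kg1, g2.
Count: 2.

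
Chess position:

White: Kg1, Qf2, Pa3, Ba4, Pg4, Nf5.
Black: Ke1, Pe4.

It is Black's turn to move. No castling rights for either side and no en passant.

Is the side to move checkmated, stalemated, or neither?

Black to move; black king on e1.
In check: yes, from the white queen on f2.
King squares — d1: attacked by Ba4; f1: attacked by Kg1; d2: attacked by Qf2; e2: attacked by Qf2; f2: attacked by Kg1.
Legal moves for Black: none.
In check with no legal moves → checkmate.

checkmate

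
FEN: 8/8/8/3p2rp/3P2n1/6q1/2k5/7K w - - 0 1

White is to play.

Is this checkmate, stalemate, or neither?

White to move; white king on h1.
In check: no.
King squares — g1: attacked by Qg3; g2: attacked by Qg3; h2: attacked by Qg3.
Legal moves for White: none.
Not in check and no legal moves → stalemate.

stalemate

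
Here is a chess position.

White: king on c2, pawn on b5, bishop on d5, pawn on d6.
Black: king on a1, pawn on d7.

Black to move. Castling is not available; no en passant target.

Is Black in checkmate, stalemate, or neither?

Black to move; black king on a1.
In check: no.
King squares — b1: attacked by Kc2; a2: attacked by Bd5; b2: attacked by Kc2.
Legal moves for Black: none.
Not in check and no legal moves → stalemate.

stalemate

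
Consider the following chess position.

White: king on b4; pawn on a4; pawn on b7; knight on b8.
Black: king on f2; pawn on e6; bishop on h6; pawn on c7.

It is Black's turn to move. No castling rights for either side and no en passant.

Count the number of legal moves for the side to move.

Black to move; king on f2.
In check: no.
Legal moves: Bf8+, Bg7, Bg5, Bf4, Be3, Bd2+, Bc1, Kg3, Kf3, Ke3, Kg2, Ke2, Kg1, Kf1, Ke1, c6, e5, c5+.
Count: 18.

18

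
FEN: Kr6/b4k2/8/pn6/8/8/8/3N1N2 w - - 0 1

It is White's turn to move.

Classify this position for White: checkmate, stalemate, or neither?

White to move; white king on a8.
In check: yes, from the black rook on b8.
King squares — a7: attacked by Nb5; b7: attacked by Rb8; b8: attacked by Ba7.
Legal moves for White: none.
In check with no legal moves → checkmate.

checkmate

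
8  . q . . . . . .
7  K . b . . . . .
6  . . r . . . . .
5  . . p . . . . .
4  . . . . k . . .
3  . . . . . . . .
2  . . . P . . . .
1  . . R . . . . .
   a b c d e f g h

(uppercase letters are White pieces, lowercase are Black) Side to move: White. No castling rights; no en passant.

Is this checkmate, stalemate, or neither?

White to move; white king on a7.
In check: yes, from the black queen on b8.
King squares — a6: attacked by Rc6; b6: attacked by Rc6; b7: attacked by Qb8; a8: attacked by Qb8; b8: attacked by Bc7.
Legal moves for White: none.
In check with no legal moves → checkmate.

checkmate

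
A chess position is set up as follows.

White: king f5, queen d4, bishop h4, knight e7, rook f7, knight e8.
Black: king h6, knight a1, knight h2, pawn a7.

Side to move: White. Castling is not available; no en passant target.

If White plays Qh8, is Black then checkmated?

yes

After Qh8: black king on h6; in check: yes, from the white queen on h8.
King squares — g5: attacked by Bh4; h5: attacked by Qh8; g6: attacked by Kf5; g7: attacked by Rf7; h7: attacked by Rf7.
Black has no legal moves → checkmate.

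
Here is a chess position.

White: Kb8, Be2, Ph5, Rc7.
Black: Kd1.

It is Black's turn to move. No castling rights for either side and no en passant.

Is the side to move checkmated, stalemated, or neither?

Black to move; black king on d1.
In check: yes, from the white bishop on e2.
King squares — c1: attacked by Rc7; e1: available; c2: attacked by Rc7; d2: available; e2: available.
Legal moves for Black: Kxe2, Kd2, Ke1.
Black is in check but has 3 legal moves → neither.

neither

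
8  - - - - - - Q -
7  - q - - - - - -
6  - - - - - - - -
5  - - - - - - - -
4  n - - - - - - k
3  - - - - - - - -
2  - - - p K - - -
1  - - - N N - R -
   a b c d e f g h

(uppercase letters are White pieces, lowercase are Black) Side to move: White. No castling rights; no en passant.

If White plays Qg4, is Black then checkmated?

yes

After Qg4: black king on h4; in check: yes, from the white queen on g4.
King squares — g3: attacked by Rg1; h3: attacked by Qg4; g4: attacked by Rg1; g5: attacked by Qg4; h5: attacked by Qg4.
Black has no legal moves → checkmate.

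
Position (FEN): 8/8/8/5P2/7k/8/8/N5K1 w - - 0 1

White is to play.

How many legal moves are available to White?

White to move; king on g1.
In check: no.
Legal moves: Kh2, Kg2, Kf2, Kh1, Kf1, Nb3, Nc2, f6.
Count: 8.

8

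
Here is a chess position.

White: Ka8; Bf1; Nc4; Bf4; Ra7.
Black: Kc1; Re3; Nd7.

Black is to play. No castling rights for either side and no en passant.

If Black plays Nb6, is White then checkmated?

no

After Nb6: white king on a8; in check: yes, from the black knight on b6.
White has 3 legal replies: Kb8, Kb7, Nxb6.
In check but a legal move exists → not checkmate.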